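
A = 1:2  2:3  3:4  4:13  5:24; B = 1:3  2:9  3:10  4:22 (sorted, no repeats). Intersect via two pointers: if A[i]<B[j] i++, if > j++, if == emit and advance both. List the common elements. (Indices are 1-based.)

intersection = [3]

[i=1,j=1] 2<3 → i++
[i=2,j=1] 3==3 emit → i++,j++
[i=3,j=2] 4<9 → i++
[i=4,j=2] 13>9 → j++
[i=4,j=3] 13>10 → j++
[i=4,j=4] 13<22 → i++
[i=5,j=4] 24>22 → j++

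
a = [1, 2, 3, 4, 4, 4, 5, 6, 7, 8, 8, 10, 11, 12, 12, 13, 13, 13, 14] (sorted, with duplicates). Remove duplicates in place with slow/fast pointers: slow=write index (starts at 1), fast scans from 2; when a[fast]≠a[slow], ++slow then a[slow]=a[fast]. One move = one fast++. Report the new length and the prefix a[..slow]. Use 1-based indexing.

(s=1,f=2) a[fast]=2≠a[slow]=1 write a[2]=2 → slow++,fast++
(s=2,f=3) a[fast]=3≠a[slow]=2 write a[3]=3 → slow++,fast++
(s=3,f=4) a[fast]=4≠a[slow]=3 write a[4]=4 → slow++,fast++
(s=4,f=5) a[fast]=4=a[slow] dup → fast++
(s=4,f=6) a[fast]=4=a[slow] dup → fast++
(s=4,f=7) a[fast]=5≠a[slow]=4 write a[5]=5 → slow++,fast++
(s=5,f=8) a[fast]=6≠a[slow]=5 write a[6]=6 → slow++,fast++
(s=6,f=9) a[fast]=7≠a[slow]=6 write a[7]=7 → slow++,fast++
(s=7,f=10) a[fast]=8≠a[slow]=7 write a[8]=8 → slow++,fast++
(s=8,f=11) a[fast]=8=a[slow] dup → fast++
(s=8,f=12) a[fast]=10≠a[slow]=8 write a[9]=10 → slow++,fast++
(s=9,f=13) a[fast]=11≠a[slow]=10 write a[10]=11 → slow++,fast++
(s=10,f=14) a[fast]=12≠a[slow]=11 write a[11]=12 → slow++,fast++
(s=11,f=15) a[fast]=12=a[slow] dup → fast++
(s=11,f=16) a[fast]=13≠a[slow]=12 write a[12]=13 → slow++,fast++
(s=12,f=17) a[fast]=13=a[slow] dup → fast++
(s=12,f=18) a[fast]=13=a[slow] dup → fast++
(s=12,f=19) a[fast]=14≠a[slow]=13 write a[13]=14 → slow++,fast++

length 13; prefix = [1, 2, 3, 4, 5, 6, 7, 8, 10, 11, 12, 13, 14]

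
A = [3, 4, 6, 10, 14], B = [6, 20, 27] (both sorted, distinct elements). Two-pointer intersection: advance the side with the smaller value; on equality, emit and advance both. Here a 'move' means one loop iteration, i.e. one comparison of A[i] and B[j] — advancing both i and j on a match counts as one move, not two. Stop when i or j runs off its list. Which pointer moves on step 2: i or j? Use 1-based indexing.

i=1 j=1: 3<6, i++
i=2 j=1: 4<6, i++

i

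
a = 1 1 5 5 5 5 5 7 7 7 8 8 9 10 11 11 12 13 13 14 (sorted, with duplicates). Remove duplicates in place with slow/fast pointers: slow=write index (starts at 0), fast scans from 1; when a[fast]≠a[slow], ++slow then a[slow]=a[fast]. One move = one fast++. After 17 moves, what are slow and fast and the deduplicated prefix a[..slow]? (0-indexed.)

slow=8, fast=18, prefix=[1, 5, 7, 8, 9, 10, 11, 12, 13]

(s=0,f=1) a[fast]=1=a[slow] dup → fast++
(s=0,f=2) a[fast]=5≠a[slow]=1 write a[1]=5 → slow++,fast++
(s=1,f=3) a[fast]=5=a[slow] dup → fast++
(s=1,f=4) a[fast]=5=a[slow] dup → fast++
(s=1,f=5) a[fast]=5=a[slow] dup → fast++
(s=1,f=6) a[fast]=5=a[slow] dup → fast++
(s=1,f=7) a[fast]=7≠a[slow]=5 write a[2]=7 → slow++,fast++
(s=2,f=8) a[fast]=7=a[slow] dup → fast++
(s=2,f=9) a[fast]=7=a[slow] dup → fast++
(s=2,f=10) a[fast]=8≠a[slow]=7 write a[3]=8 → slow++,fast++
(s=3,f=11) a[fast]=8=a[slow] dup → fast++
(s=3,f=12) a[fast]=9≠a[slow]=8 write a[4]=9 → slow++,fast++
(s=4,f=13) a[fast]=10≠a[slow]=9 write a[5]=10 → slow++,fast++
(s=5,f=14) a[fast]=11≠a[slow]=10 write a[6]=11 → slow++,fast++
(s=6,f=15) a[fast]=11=a[slow] dup → fast++
(s=6,f=16) a[fast]=12≠a[slow]=11 write a[7]=12 → slow++,fast++
(s=7,f=17) a[fast]=13≠a[slow]=12 write a[8]=13 → slow++,fast++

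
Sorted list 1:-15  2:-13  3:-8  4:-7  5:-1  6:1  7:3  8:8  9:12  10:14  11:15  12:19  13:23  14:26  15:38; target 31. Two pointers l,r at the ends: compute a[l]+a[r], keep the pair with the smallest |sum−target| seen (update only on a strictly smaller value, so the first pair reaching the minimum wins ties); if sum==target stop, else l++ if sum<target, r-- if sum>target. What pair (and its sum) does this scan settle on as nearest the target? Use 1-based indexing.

[1,15] -15+38=23 d=8 * → l++
[2,15] -13+38=25 d=6 * → l++
[3,15] -8+38=30 d=1 * → l++
[4,15] -7+38=31 d=0 * → stop

pair (-7, 38) with sum 31 (|Δ|=0)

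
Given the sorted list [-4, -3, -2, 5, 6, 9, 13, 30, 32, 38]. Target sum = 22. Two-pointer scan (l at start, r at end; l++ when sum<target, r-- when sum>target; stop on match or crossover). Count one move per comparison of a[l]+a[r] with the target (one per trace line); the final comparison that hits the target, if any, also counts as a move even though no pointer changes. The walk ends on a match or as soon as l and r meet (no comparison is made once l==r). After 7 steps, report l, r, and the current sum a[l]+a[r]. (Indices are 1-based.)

l=5, r=7, sum=19

[1,10] -4+38=34 >22 → r--
[1,9] -4+32=28 >22 → r--
[1,8] -4+30=26 >22 → r--
[1,7] -4+13=9 <22 → l++
[2,7] -3+13=10 <22 → l++
[3,7] -2+13=11 <22 → l++
[4,7] 5+13=18 <22 → l++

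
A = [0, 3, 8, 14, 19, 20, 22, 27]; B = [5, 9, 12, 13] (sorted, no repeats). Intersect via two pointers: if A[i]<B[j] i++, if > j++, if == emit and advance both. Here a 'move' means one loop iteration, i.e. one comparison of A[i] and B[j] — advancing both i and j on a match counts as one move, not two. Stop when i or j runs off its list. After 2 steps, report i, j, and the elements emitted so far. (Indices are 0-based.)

[i=0,j=0] 0<5 → i++
[i=1,j=0] 3<5 → i++

i=2, j=0, emitted=[]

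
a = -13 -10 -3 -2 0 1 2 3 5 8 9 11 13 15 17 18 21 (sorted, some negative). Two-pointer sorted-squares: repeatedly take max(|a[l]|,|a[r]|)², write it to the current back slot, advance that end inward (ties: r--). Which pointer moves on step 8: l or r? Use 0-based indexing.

l=0 r=16: |-13|<=|21| out[16]=441, r--
l=0 r=15: |-13|<=|18| out[15]=324, r--
l=0 r=14: |-13|<=|17| out[14]=289, r--
l=0 r=13: |-13|<=|15| out[13]=225, r--
l=0 r=12: |-13|<=|13| out[12]=169, r--
l=0 r=11: |-13|>|11| out[11]=169, l++
l=1 r=11: |-10|<=|11| out[10]=121, r--
l=1 r=10: |-10|>|9| out[9]=100, l++

l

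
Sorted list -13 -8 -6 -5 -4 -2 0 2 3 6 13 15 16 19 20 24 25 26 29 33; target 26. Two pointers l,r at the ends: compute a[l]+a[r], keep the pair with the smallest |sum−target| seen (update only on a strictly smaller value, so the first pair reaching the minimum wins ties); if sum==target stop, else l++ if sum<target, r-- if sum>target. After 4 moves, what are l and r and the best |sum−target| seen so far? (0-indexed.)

l=0 r=19: -13+33=20 d=6 *, l++
l=1 r=19: -8+33=25 d=1 *, l++
l=2 r=19: -6+33=27 d=1, r--
l=2 r=18: -6+29=23 d=3, l++

l=3, r=18, best |Δ|=1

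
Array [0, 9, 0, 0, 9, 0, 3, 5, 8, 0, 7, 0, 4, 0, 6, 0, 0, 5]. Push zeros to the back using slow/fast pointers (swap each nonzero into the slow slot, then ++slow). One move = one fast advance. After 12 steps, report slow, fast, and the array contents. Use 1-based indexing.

slow=7, fast=13, a=[9, 9, 3, 5, 8, 7, 0, 0, 0, 0, 0, 0, 4, 0, 6, 0, 0, 5]

(s=1,f=1) a[fast]=0 → fast++
(s=1,f=2) a[fast]=9≠0 swap→a[1]=9 → slow++,fast++
(s=2,f=3) a[fast]=0 → fast++
(s=2,f=4) a[fast]=0 → fast++
(s=2,f=5) a[fast]=9≠0 swap→a[2]=9 → slow++,fast++
(s=3,f=6) a[fast]=0 → fast++
(s=3,f=7) a[fast]=3≠0 swap→a[3]=3 → slow++,fast++
(s=4,f=8) a[fast]=5≠0 swap→a[4]=5 → slow++,fast++
(s=5,f=9) a[fast]=8≠0 swap→a[5]=8 → slow++,fast++
(s=6,f=10) a[fast]=0 → fast++
(s=6,f=11) a[fast]=7≠0 swap→a[6]=7 → slow++,fast++
(s=7,f=12) a[fast]=0 → fast++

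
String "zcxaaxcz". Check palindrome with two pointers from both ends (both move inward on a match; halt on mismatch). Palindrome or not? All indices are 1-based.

l=1 r=8: 'z'=='z', l++,r--
l=2 r=7: 'c'=='c', l++,r--
l=3 r=6: 'x'=='x', l++,r--
l=4 r=5: 'a'=='a', l++,r--

palindrome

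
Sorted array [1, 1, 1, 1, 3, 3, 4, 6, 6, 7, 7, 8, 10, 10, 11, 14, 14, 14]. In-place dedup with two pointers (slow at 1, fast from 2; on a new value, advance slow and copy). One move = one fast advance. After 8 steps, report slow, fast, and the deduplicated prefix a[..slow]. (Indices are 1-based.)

slow=1 fast=2: a[fast]=1=a[slow] dup, fast++
slow=1 fast=3: a[fast]=1=a[slow] dup, fast++
slow=1 fast=4: a[fast]=1=a[slow] dup, fast++
slow=1 fast=5: a[fast]=3≠a[slow]=1 write a[2]=3, slow++,fast++
slow=2 fast=6: a[fast]=3=a[slow] dup, fast++
slow=2 fast=7: a[fast]=4≠a[slow]=3 write a[3]=4, slow++,fast++
slow=3 fast=8: a[fast]=6≠a[slow]=4 write a[4]=6, slow++,fast++
slow=4 fast=9: a[fast]=6=a[slow] dup, fast++

slow=4, fast=10, prefix=[1, 3, 4, 6]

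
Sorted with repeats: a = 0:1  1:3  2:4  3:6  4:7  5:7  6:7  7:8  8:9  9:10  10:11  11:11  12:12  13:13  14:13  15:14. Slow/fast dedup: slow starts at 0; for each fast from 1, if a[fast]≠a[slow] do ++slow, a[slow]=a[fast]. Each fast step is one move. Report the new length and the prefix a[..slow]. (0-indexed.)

slow=0 fast=1: a[fast]=3≠a[slow]=1 write a[1]=3, slow++,fast++
slow=1 fast=2: a[fast]=4≠a[slow]=3 write a[2]=4, slow++,fast++
slow=2 fast=3: a[fast]=6≠a[slow]=4 write a[3]=6, slow++,fast++
slow=3 fast=4: a[fast]=7≠a[slow]=6 write a[4]=7, slow++,fast++
slow=4 fast=5: a[fast]=7=a[slow] dup, fast++
slow=4 fast=6: a[fast]=7=a[slow] dup, fast++
slow=4 fast=7: a[fast]=8≠a[slow]=7 write a[5]=8, slow++,fast++
slow=5 fast=8: a[fast]=9≠a[slow]=8 write a[6]=9, slow++,fast++
slow=6 fast=9: a[fast]=10≠a[slow]=9 write a[7]=10, slow++,fast++
slow=7 fast=10: a[fast]=11≠a[slow]=10 write a[8]=11, slow++,fast++
slow=8 fast=11: a[fast]=11=a[slow] dup, fast++
slow=8 fast=12: a[fast]=12≠a[slow]=11 write a[9]=12, slow++,fast++
slow=9 fast=13: a[fast]=13≠a[slow]=12 write a[10]=13, slow++,fast++
slow=10 fast=14: a[fast]=13=a[slow] dup, fast++
slow=10 fast=15: a[fast]=14≠a[slow]=13 write a[11]=14, slow++,fast++

length 12; prefix = [1, 3, 4, 6, 7, 8, 9, 10, 11, 12, 13, 14]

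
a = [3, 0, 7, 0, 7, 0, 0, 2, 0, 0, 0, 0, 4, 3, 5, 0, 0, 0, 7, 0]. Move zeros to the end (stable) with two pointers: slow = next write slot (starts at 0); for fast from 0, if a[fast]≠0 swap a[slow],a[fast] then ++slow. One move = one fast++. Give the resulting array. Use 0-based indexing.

(s=0,f=0) a[fast]=3≠0 swap→a[0]=3 → slow++,fast++
(s=1,f=1) a[fast]=0 → fast++
(s=1,f=2) a[fast]=7≠0 swap→a[1]=7 → slow++,fast++
(s=2,f=3) a[fast]=0 → fast++
(s=2,f=4) a[fast]=7≠0 swap→a[2]=7 → slow++,fast++
(s=3,f=5) a[fast]=0 → fast++
(s=3,f=6) a[fast]=0 → fast++
(s=3,f=7) a[fast]=2≠0 swap→a[3]=2 → slow++,fast++
(s=4,f=8) a[fast]=0 → fast++
(s=4,f=9) a[fast]=0 → fast++
(s=4,f=10) a[fast]=0 → fast++
(s=4,f=11) a[fast]=0 → fast++
(s=4,f=12) a[fast]=4≠0 swap→a[4]=4 → slow++,fast++
(s=5,f=13) a[fast]=3≠0 swap→a[5]=3 → slow++,fast++
(s=6,f=14) a[fast]=5≠0 swap→a[6]=5 → slow++,fast++
(s=7,f=15) a[fast]=0 → fast++
(s=7,f=16) a[fast]=0 → fast++
(s=7,f=17) a[fast]=0 → fast++
(s=7,f=18) a[fast]=7≠0 swap→a[7]=7 → slow++,fast++
(s=8,f=19) a[fast]=0 → fast++

[3, 7, 7, 2, 4, 3, 5, 7, 0, 0, 0, 0, 0, 0, 0, 0, 0, 0, 0, 0]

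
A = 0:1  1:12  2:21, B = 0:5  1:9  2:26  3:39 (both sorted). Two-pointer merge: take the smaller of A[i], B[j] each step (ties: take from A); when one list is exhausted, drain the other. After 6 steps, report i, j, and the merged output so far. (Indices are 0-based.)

[i=0,j=0] A[i]=1<=B[j]=5 take 1 → i++
[i=1,j=0] A[i]=12>B[j]=5 take 5 → j++
[i=1,j=1] A[i]=12>B[j]=9 take 9 → j++
[i=1,j=2] A[i]=12<=B[j]=26 take 12 → i++
[i=2,j=2] A[i]=21<=B[j]=26 take 21 → i++
[i=3,j=2] A done, take B[j]=26 → j++

i=3, j=3, merged so far=[1, 5, 9, 12, 21, 26]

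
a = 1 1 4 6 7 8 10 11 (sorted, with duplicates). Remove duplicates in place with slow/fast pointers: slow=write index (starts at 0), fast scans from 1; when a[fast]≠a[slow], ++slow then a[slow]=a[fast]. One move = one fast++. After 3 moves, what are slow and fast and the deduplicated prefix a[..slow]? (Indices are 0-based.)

(s=0,f=1) a[fast]=1=a[slow] dup → fast++
(s=0,f=2) a[fast]=4≠a[slow]=1 write a[1]=4 → slow++,fast++
(s=1,f=3) a[fast]=6≠a[slow]=4 write a[2]=6 → slow++,fast++

slow=2, fast=4, prefix=[1, 4, 6]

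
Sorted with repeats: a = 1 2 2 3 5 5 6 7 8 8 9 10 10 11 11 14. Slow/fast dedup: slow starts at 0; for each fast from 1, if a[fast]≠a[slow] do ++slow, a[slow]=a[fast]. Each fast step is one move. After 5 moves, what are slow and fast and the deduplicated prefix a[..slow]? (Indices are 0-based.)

slow=3, fast=6, prefix=[1, 2, 3, 5]

slow=0 fast=1: a[fast]=2≠a[slow]=1 write a[1]=2, slow++,fast++
slow=1 fast=2: a[fast]=2=a[slow] dup, fast++
slow=1 fast=3: a[fast]=3≠a[slow]=2 write a[2]=3, slow++,fast++
slow=2 fast=4: a[fast]=5≠a[slow]=3 write a[3]=5, slow++,fast++
slow=3 fast=5: a[fast]=5=a[slow] dup, fast++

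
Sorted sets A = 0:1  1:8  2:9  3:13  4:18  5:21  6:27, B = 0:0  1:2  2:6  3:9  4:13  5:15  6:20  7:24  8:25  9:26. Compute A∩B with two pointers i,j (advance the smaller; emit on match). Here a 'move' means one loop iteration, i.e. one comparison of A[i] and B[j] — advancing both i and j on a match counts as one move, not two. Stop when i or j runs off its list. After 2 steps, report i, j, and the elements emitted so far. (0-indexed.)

i=0 j=0: 1>0, j++
i=0 j=1: 1<2, i++

i=1, j=1, emitted=[]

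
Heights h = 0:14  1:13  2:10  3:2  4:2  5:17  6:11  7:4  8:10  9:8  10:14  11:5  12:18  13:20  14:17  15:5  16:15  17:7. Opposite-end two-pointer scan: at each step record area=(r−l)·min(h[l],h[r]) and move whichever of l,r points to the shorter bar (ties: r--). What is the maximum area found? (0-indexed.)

max area = 224

[0,17] min(14,7)*17=119 best=119 * → r--
[0,16] min(14,15)*16=224 best=224 * → l++
[1,16] min(13,15)*15=195 best=224 → l++
[2,16] min(10,15)*14=140 best=224 → l++
[3,16] min(2,15)*13=26 best=224 → l++
[4,16] min(2,15)*12=24 best=224 → l++
[5,16] min(17,15)*11=165 best=224 → r--
[5,15] min(17,5)*10=50 best=224 → r--
[5,14] min(17,17)*9=153 best=224 → r--
[5,13] min(17,20)*8=136 best=224 → l++
[6,13] min(11,20)*7=77 best=224 → l++
[7,13] min(4,20)*6=24 best=224 → l++
[8,13] min(10,20)*5=50 best=224 → l++
[9,13] min(8,20)*4=32 best=224 → l++
[10,13] min(14,20)*3=42 best=224 → l++
[11,13] min(5,20)*2=10 best=224 → l++
[12,13] min(18,20)*1=18 best=224 → l++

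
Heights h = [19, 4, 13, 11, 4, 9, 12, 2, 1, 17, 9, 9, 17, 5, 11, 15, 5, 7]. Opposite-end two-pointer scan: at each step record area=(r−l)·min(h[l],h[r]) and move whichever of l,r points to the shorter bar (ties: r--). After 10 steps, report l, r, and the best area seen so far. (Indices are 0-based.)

l=0 r=17: min(19,7)*17=119 best=119 *, r--
l=0 r=16: min(19,5)*16=80 best=119, r--
l=0 r=15: min(19,15)*15=225 best=225 *, r--
l=0 r=14: min(19,11)*14=154 best=225, r--
l=0 r=13: min(19,5)*13=65 best=225, r--
l=0 r=12: min(19,17)*12=204 best=225, r--
l=0 r=11: min(19,9)*11=99 best=225, r--
l=0 r=10: min(19,9)*10=90 best=225, r--
l=0 r=9: min(19,17)*9=153 best=225, r--
l=0 r=8: min(19,1)*8=8 best=225, r--

l=0, r=7, best area=225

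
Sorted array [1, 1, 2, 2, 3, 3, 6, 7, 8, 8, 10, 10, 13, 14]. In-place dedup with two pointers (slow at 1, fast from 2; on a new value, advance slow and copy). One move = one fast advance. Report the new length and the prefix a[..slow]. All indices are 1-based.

length 9; prefix = [1, 2, 3, 6, 7, 8, 10, 13, 14]

slow=1 fast=2: a[fast]=1=a[slow] dup, fast++
slow=1 fast=3: a[fast]=2≠a[slow]=1 write a[2]=2, slow++,fast++
slow=2 fast=4: a[fast]=2=a[slow] dup, fast++
slow=2 fast=5: a[fast]=3≠a[slow]=2 write a[3]=3, slow++,fast++
slow=3 fast=6: a[fast]=3=a[slow] dup, fast++
slow=3 fast=7: a[fast]=6≠a[slow]=3 write a[4]=6, slow++,fast++
slow=4 fast=8: a[fast]=7≠a[slow]=6 write a[5]=7, slow++,fast++
slow=5 fast=9: a[fast]=8≠a[slow]=7 write a[6]=8, slow++,fast++
slow=6 fast=10: a[fast]=8=a[slow] dup, fast++
slow=6 fast=11: a[fast]=10≠a[slow]=8 write a[7]=10, slow++,fast++
slow=7 fast=12: a[fast]=10=a[slow] dup, fast++
slow=7 fast=13: a[fast]=13≠a[slow]=10 write a[8]=13, slow++,fast++
slow=8 fast=14: a[fast]=14≠a[slow]=13 write a[9]=14, slow++,fast++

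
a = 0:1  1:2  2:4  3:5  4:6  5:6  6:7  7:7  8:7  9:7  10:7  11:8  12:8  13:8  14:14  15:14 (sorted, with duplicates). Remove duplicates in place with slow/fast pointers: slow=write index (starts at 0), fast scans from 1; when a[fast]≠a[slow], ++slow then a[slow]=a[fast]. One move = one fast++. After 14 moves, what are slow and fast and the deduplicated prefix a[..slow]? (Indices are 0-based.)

(s=0,f=1) a[fast]=2≠a[slow]=1 write a[1]=2 → slow++,fast++
(s=1,f=2) a[fast]=4≠a[slow]=2 write a[2]=4 → slow++,fast++
(s=2,f=3) a[fast]=5≠a[slow]=4 write a[3]=5 → slow++,fast++
(s=3,f=4) a[fast]=6≠a[slow]=5 write a[4]=6 → slow++,fast++
(s=4,f=5) a[fast]=6=a[slow] dup → fast++
(s=4,f=6) a[fast]=7≠a[slow]=6 write a[5]=7 → slow++,fast++
(s=5,f=7) a[fast]=7=a[slow] dup → fast++
(s=5,f=8) a[fast]=7=a[slow] dup → fast++
(s=5,f=9) a[fast]=7=a[slow] dup → fast++
(s=5,f=10) a[fast]=7=a[slow] dup → fast++
(s=5,f=11) a[fast]=8≠a[slow]=7 write a[6]=8 → slow++,fast++
(s=6,f=12) a[fast]=8=a[slow] dup → fast++
(s=6,f=13) a[fast]=8=a[slow] dup → fast++
(s=6,f=14) a[fast]=14≠a[slow]=8 write a[7]=14 → slow++,fast++

slow=7, fast=15, prefix=[1, 2, 4, 5, 6, 7, 8, 14]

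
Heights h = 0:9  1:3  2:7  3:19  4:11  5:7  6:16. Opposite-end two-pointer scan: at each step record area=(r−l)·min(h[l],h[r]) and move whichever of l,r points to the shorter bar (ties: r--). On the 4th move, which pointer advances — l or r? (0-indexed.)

r

[0,6] min(9,16)*6=54 best=54 * → l++
[1,6] min(3,16)*5=15 best=54 → l++
[2,6] min(7,16)*4=28 best=54 → l++
[3,6] min(19,16)*3=48 best=54 → r--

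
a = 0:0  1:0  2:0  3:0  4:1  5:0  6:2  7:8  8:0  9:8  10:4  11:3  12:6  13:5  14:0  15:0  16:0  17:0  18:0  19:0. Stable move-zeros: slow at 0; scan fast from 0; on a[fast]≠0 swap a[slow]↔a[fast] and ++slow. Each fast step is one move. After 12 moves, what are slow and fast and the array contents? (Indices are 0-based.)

slow=6, fast=12, a=[1, 2, 8, 8, 4, 3, 0, 0, 0, 0, 0, 0, 6, 5, 0, 0, 0, 0, 0, 0]

slow=0 fast=0: a[fast]=0, fast++
slow=0 fast=1: a[fast]=0, fast++
slow=0 fast=2: a[fast]=0, fast++
slow=0 fast=3: a[fast]=0, fast++
slow=0 fast=4: a[fast]=1≠0 swap→a[0]=1, slow++,fast++
slow=1 fast=5: a[fast]=0, fast++
slow=1 fast=6: a[fast]=2≠0 swap→a[1]=2, slow++,fast++
slow=2 fast=7: a[fast]=8≠0 swap→a[2]=8, slow++,fast++
slow=3 fast=8: a[fast]=0, fast++
slow=3 fast=9: a[fast]=8≠0 swap→a[3]=8, slow++,fast++
slow=4 fast=10: a[fast]=4≠0 swap→a[4]=4, slow++,fast++
slow=5 fast=11: a[fast]=3≠0 swap→a[5]=3, slow++,fast++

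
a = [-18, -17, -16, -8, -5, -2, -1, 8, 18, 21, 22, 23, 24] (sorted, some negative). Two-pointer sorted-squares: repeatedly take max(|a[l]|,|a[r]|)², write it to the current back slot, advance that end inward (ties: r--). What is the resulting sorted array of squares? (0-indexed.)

[0,12] |-18|<=|24| out[12]=576 → r--
[0,11] |-18|<=|23| out[11]=529 → r--
[0,10] |-18|<=|22| out[10]=484 → r--
[0,9] |-18|<=|21| out[9]=441 → r--
[0,8] |-18|<=|18| out[8]=324 → r--
[0,7] |-18|>|8| out[7]=324 → l++
[1,7] |-17|>|8| out[6]=289 → l++
[2,7] |-16|>|8| out[5]=256 → l++
[3,7] |-8|<=|8| out[4]=64 → r--
[3,6] |-8|>|-1| out[3]=64 → l++
[4,6] |-5|>|-1| out[2]=25 → l++
[5,6] |-2|>|-1| out[1]=4 → l++
[6,6] |-1|<=|-1| out[0]=1 → r--

[1, 4, 25, 64, 64, 256, 289, 324, 324, 441, 484, 529, 576]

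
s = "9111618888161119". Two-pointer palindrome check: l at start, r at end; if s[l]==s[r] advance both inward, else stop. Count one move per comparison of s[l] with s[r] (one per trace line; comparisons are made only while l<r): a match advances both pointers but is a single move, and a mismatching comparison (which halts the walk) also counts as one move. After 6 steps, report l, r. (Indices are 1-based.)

l=7, r=10

[1,16] '9'=='9' → l++,r--
[2,15] '1'=='1' → l++,r--
[3,14] '1'=='1' → l++,r--
[4,13] '1'=='1' → l++,r--
[5,12] '6'=='6' → l++,r--
[6,11] '1'=='1' → l++,r--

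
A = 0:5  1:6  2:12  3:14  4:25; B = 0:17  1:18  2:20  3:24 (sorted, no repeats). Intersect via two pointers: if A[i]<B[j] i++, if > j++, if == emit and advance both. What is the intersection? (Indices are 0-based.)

[i=0,j=0] 5<17 → i++
[i=1,j=0] 6<17 → i++
[i=2,j=0] 12<17 → i++
[i=3,j=0] 14<17 → i++
[i=4,j=0] 25>17 → j++
[i=4,j=1] 25>18 → j++
[i=4,j=2] 25>20 → j++
[i=4,j=3] 25>24 → j++

intersection = []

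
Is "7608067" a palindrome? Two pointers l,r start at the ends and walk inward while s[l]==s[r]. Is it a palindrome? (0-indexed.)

palindrome

l=0 r=6: '7'=='7', l++,r--
l=1 r=5: '6'=='6', l++,r--
l=2 r=4: '0'=='0', l++,r--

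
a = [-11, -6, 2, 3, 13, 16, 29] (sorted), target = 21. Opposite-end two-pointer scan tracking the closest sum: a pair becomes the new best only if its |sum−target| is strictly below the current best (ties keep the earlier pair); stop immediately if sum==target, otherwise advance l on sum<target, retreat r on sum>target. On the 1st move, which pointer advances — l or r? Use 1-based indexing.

[1,7] -11+29=18 d=3 * → l++

l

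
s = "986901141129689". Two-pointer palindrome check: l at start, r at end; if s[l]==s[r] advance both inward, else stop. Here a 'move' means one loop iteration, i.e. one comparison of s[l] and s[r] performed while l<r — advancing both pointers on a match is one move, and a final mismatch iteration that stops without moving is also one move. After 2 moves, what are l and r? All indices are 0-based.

l=0 r=14: '9'=='9', l++,r--
l=1 r=13: '8'=='8', l++,r--

l=2, r=12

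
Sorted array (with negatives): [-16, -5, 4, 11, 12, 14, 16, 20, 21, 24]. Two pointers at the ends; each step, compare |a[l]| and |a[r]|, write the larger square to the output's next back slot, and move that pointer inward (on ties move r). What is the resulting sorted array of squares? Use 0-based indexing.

l=0 r=9: |-16|<=|24| out[9]=576, r--
l=0 r=8: |-16|<=|21| out[8]=441, r--
l=0 r=7: |-16|<=|20| out[7]=400, r--
l=0 r=6: |-16|<=|16| out[6]=256, r--
l=0 r=5: |-16|>|14| out[5]=256, l++
l=1 r=5: |-5|<=|14| out[4]=196, r--
l=1 r=4: |-5|<=|12| out[3]=144, r--
l=1 r=3: |-5|<=|11| out[2]=121, r--
l=1 r=2: |-5|>|4| out[1]=25, l++
l=2 r=2: |4|<=|4| out[0]=16, r--

[16, 25, 121, 144, 196, 256, 256, 400, 441, 576]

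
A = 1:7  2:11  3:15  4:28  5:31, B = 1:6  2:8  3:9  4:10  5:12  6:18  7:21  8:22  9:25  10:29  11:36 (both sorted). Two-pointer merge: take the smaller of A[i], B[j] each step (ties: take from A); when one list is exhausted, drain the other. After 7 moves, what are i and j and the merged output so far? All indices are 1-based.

[i=1,j=1] A[i]=7>B[j]=6 take 6 → j++
[i=1,j=2] A[i]=7<=B[j]=8 take 7 → i++
[i=2,j=2] A[i]=11>B[j]=8 take 8 → j++
[i=2,j=3] A[i]=11>B[j]=9 take 9 → j++
[i=2,j=4] A[i]=11>B[j]=10 take 10 → j++
[i=2,j=5] A[i]=11<=B[j]=12 take 11 → i++
[i=3,j=5] A[i]=15>B[j]=12 take 12 → j++

i=3, j=6, merged so far=[6, 7, 8, 9, 10, 11, 12]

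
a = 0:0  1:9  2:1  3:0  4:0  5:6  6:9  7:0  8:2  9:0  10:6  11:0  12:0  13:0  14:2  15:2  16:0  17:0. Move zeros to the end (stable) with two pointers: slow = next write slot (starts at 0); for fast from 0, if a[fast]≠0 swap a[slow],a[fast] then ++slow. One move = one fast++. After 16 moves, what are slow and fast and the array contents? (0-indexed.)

slow=0 fast=0: a[fast]=0, fast++
slow=0 fast=1: a[fast]=9≠0 swap→a[0]=9, slow++,fast++
slow=1 fast=2: a[fast]=1≠0 swap→a[1]=1, slow++,fast++
slow=2 fast=3: a[fast]=0, fast++
slow=2 fast=4: a[fast]=0, fast++
slow=2 fast=5: a[fast]=6≠0 swap→a[2]=6, slow++,fast++
slow=3 fast=6: a[fast]=9≠0 swap→a[3]=9, slow++,fast++
slow=4 fast=7: a[fast]=0, fast++
slow=4 fast=8: a[fast]=2≠0 swap→a[4]=2, slow++,fast++
slow=5 fast=9: a[fast]=0, fast++
slow=5 fast=10: a[fast]=6≠0 swap→a[5]=6, slow++,fast++
slow=6 fast=11: a[fast]=0, fast++
slow=6 fast=12: a[fast]=0, fast++
slow=6 fast=13: a[fast]=0, fast++
slow=6 fast=14: a[fast]=2≠0 swap→a[6]=2, slow++,fast++
slow=7 fast=15: a[fast]=2≠0 swap→a[7]=2, slow++,fast++

slow=8, fast=16, a=[9, 1, 6, 9, 2, 6, 2, 2, 0, 0, 0, 0, 0, 0, 0, 0, 0, 0]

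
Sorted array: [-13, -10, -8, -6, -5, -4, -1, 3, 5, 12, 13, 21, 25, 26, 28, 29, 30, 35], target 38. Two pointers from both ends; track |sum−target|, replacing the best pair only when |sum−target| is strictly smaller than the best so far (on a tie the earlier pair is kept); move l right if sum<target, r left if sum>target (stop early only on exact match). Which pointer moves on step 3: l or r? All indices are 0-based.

l

l=0 r=17: -13+35=22 d=16 *, l++
l=1 r=17: -10+35=25 d=13 *, l++
l=2 r=17: -8+35=27 d=11 *, l++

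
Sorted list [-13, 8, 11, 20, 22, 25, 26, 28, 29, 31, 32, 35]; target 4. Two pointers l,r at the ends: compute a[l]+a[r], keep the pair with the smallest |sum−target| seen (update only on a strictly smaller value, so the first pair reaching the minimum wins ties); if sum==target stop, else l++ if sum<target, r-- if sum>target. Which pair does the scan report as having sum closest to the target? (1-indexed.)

pair (-13, 20) with sum 7 (|Δ|=3)

[1,12] -13+35=22 d=18 * → r--
[1,11] -13+32=19 d=15 * → r--
[1,10] -13+31=18 d=14 * → r--
[1,9] -13+29=16 d=12 * → r--
[1,8] -13+28=15 d=11 * → r--
[1,7] -13+26=13 d=9 * → r--
[1,6] -13+25=12 d=8 * → r--
[1,5] -13+22=9 d=5 * → r--
[1,4] -13+20=7 d=3 * → r--
[1,3] -13+11=-2 d=6 → l++
[2,3] 8+11=19 d=15 → r--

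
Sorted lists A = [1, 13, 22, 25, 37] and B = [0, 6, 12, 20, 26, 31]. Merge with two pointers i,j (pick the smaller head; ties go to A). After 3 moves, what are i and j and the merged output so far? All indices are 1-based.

i=1 j=1: A[i]=1>B[j]=0 take 0, j++
i=1 j=2: A[i]=1<=B[j]=6 take 1, i++
i=2 j=2: A[i]=13>B[j]=6 take 6, j++

i=2, j=3, merged so far=[0, 1, 6]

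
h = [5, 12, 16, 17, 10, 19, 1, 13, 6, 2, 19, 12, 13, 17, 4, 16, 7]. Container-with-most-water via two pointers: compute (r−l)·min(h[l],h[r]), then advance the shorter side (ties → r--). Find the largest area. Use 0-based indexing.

max area = 208

l=0 r=16: min(5,7)*16=80 best=80 *, l++
l=1 r=16: min(12,7)*15=105 best=105 *, r--
l=1 r=15: min(12,16)*14=168 best=168 *, l++
l=2 r=15: min(16,16)*13=208 best=208 *, r--
l=2 r=14: min(16,4)*12=48 best=208, r--
l=2 r=13: min(16,17)*11=176 best=208, l++
l=3 r=13: min(17,17)*10=170 best=208, r--
l=3 r=12: min(17,13)*9=117 best=208, r--
l=3 r=11: min(17,12)*8=96 best=208, r--
l=3 r=10: min(17,19)*7=119 best=208, l++
l=4 r=10: min(10,19)*6=60 best=208, l++
l=5 r=10: min(19,19)*5=95 best=208, r--
l=5 r=9: min(19,2)*4=8 best=208, r--
l=5 r=8: min(19,6)*3=18 best=208, r--
l=5 r=7: min(19,13)*2=26 best=208, r--
l=5 r=6: min(19,1)*1=1 best=208, r--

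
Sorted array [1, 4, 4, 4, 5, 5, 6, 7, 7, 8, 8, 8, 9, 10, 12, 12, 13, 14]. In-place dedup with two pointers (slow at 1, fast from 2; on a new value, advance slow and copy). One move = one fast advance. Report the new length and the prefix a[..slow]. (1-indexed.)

slow=1 fast=2: a[fast]=4≠a[slow]=1 write a[2]=4, slow++,fast++
slow=2 fast=3: a[fast]=4=a[slow] dup, fast++
slow=2 fast=4: a[fast]=4=a[slow] dup, fast++
slow=2 fast=5: a[fast]=5≠a[slow]=4 write a[3]=5, slow++,fast++
slow=3 fast=6: a[fast]=5=a[slow] dup, fast++
slow=3 fast=7: a[fast]=6≠a[slow]=5 write a[4]=6, slow++,fast++
slow=4 fast=8: a[fast]=7≠a[slow]=6 write a[5]=7, slow++,fast++
slow=5 fast=9: a[fast]=7=a[slow] dup, fast++
slow=5 fast=10: a[fast]=8≠a[slow]=7 write a[6]=8, slow++,fast++
slow=6 fast=11: a[fast]=8=a[slow] dup, fast++
slow=6 fast=12: a[fast]=8=a[slow] dup, fast++
slow=6 fast=13: a[fast]=9≠a[slow]=8 write a[7]=9, slow++,fast++
slow=7 fast=14: a[fast]=10≠a[slow]=9 write a[8]=10, slow++,fast++
slow=8 fast=15: a[fast]=12≠a[slow]=10 write a[9]=12, slow++,fast++
slow=9 fast=16: a[fast]=12=a[slow] dup, fast++
slow=9 fast=17: a[fast]=13≠a[slow]=12 write a[10]=13, slow++,fast++
slow=10 fast=18: a[fast]=14≠a[slow]=13 write a[11]=14, slow++,fast++

length 11; prefix = [1, 4, 5, 6, 7, 8, 9, 10, 12, 13, 14]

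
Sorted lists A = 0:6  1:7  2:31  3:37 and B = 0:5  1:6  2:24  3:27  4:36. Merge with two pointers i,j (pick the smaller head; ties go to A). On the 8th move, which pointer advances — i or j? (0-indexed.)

[i=0,j=0] A[i]=6>B[j]=5 take 5 → j++
[i=0,j=1] A[i]=6<=B[j]=6 take 6 → i++
[i=1,j=1] A[i]=7>B[j]=6 take 6 → j++
[i=1,j=2] A[i]=7<=B[j]=24 take 7 → i++
[i=2,j=2] A[i]=31>B[j]=24 take 24 → j++
[i=2,j=3] A[i]=31>B[j]=27 take 27 → j++
[i=2,j=4] A[i]=31<=B[j]=36 take 31 → i++
[i=3,j=4] A[i]=37>B[j]=36 take 36 → j++

j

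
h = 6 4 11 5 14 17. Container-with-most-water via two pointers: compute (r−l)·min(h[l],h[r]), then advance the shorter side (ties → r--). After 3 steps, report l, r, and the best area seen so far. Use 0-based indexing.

l=3, r=5, best area=33

l=0 r=5: min(6,17)*5=30 best=30 *, l++
l=1 r=5: min(4,17)*4=16 best=30, l++
l=2 r=5: min(11,17)*3=33 best=33 *, l++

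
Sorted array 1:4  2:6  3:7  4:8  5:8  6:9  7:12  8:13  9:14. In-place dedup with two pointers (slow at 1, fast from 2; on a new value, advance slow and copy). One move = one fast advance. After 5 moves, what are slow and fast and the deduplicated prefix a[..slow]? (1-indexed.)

slow=5, fast=7, prefix=[4, 6, 7, 8, 9]

(s=1,f=2) a[fast]=6≠a[slow]=4 write a[2]=6 → slow++,fast++
(s=2,f=3) a[fast]=7≠a[slow]=6 write a[3]=7 → slow++,fast++
(s=3,f=4) a[fast]=8≠a[slow]=7 write a[4]=8 → slow++,fast++
(s=4,f=5) a[fast]=8=a[slow] dup → fast++
(s=4,f=6) a[fast]=9≠a[slow]=8 write a[5]=9 → slow++,fast++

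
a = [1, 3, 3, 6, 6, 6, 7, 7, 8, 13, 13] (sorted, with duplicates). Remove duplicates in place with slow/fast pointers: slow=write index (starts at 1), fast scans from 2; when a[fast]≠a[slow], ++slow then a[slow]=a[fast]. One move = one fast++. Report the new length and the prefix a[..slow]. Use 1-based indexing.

slow=1 fast=2: a[fast]=3≠a[slow]=1 write a[2]=3, slow++,fast++
slow=2 fast=3: a[fast]=3=a[slow] dup, fast++
slow=2 fast=4: a[fast]=6≠a[slow]=3 write a[3]=6, slow++,fast++
slow=3 fast=5: a[fast]=6=a[slow] dup, fast++
slow=3 fast=6: a[fast]=6=a[slow] dup, fast++
slow=3 fast=7: a[fast]=7≠a[slow]=6 write a[4]=7, slow++,fast++
slow=4 fast=8: a[fast]=7=a[slow] dup, fast++
slow=4 fast=9: a[fast]=8≠a[slow]=7 write a[5]=8, slow++,fast++
slow=5 fast=10: a[fast]=13≠a[slow]=8 write a[6]=13, slow++,fast++
slow=6 fast=11: a[fast]=13=a[slow] dup, fast++

length 6; prefix = [1, 3, 6, 7, 8, 13]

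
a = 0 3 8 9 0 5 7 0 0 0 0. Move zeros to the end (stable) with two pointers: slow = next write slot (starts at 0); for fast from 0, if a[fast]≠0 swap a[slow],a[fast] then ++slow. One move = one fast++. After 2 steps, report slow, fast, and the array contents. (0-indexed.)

slow=1, fast=2, a=[3, 0, 8, 9, 0, 5, 7, 0, 0, 0, 0]

(s=0,f=0) a[fast]=0 → fast++
(s=0,f=1) a[fast]=3≠0 swap→a[0]=3 → slow++,fast++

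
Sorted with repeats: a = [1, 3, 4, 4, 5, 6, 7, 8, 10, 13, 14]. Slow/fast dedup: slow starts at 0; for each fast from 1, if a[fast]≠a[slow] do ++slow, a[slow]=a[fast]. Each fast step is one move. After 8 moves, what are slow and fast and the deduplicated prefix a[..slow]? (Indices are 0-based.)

slow=7, fast=9, prefix=[1, 3, 4, 5, 6, 7, 8, 10]

slow=0 fast=1: a[fast]=3≠a[slow]=1 write a[1]=3, slow++,fast++
slow=1 fast=2: a[fast]=4≠a[slow]=3 write a[2]=4, slow++,fast++
slow=2 fast=3: a[fast]=4=a[slow] dup, fast++
slow=2 fast=4: a[fast]=5≠a[slow]=4 write a[3]=5, slow++,fast++
slow=3 fast=5: a[fast]=6≠a[slow]=5 write a[4]=6, slow++,fast++
slow=4 fast=6: a[fast]=7≠a[slow]=6 write a[5]=7, slow++,fast++
slow=5 fast=7: a[fast]=8≠a[slow]=7 write a[6]=8, slow++,fast++
slow=6 fast=8: a[fast]=10≠a[slow]=8 write a[7]=10, slow++,fast++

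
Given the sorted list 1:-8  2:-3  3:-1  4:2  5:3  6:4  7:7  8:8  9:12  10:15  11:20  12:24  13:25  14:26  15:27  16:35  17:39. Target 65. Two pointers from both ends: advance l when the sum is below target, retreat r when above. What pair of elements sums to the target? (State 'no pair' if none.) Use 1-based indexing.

l=1 r=17: -8+39=31 <65, l++
l=2 r=17: -3+39=36 <65, l++
l=3 r=17: -1+39=38 <65, l++
l=4 r=17: 2+39=41 <65, l++
l=5 r=17: 3+39=42 <65, l++
l=6 r=17: 4+39=43 <65, l++
l=7 r=17: 7+39=46 <65, l++
l=8 r=17: 8+39=47 <65, l++
l=9 r=17: 12+39=51 <65, l++
l=10 r=17: 15+39=54 <65, l++
l=11 r=17: 20+39=59 <65, l++
l=12 r=17: 24+39=63 <65, l++
l=13 r=17: 25+39=64 <65, l++
l=14 r=17: 26+39=65, found

(26, 39)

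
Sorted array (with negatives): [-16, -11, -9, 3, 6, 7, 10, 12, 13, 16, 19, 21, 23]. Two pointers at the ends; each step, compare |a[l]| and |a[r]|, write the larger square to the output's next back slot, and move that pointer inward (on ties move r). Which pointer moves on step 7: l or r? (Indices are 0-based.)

l=0 r=12: |-16|<=|23| out[12]=529, r--
l=0 r=11: |-16|<=|21| out[11]=441, r--
l=0 r=10: |-16|<=|19| out[10]=361, r--
l=0 r=9: |-16|<=|16| out[9]=256, r--
l=0 r=8: |-16|>|13| out[8]=256, l++
l=1 r=8: |-11|<=|13| out[7]=169, r--
l=1 r=7: |-11|<=|12| out[6]=144, r--

r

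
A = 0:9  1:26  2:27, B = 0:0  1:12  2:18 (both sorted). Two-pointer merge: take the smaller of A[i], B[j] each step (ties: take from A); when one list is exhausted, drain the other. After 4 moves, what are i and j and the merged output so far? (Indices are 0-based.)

i=1, j=3, merged so far=[0, 9, 12, 18]

[i=0,j=0] A[i]=9>B[j]=0 take 0 → j++
[i=0,j=1] A[i]=9<=B[j]=12 take 9 → i++
[i=1,j=1] A[i]=26>B[j]=12 take 12 → j++
[i=1,j=2] A[i]=26>B[j]=18 take 18 → j++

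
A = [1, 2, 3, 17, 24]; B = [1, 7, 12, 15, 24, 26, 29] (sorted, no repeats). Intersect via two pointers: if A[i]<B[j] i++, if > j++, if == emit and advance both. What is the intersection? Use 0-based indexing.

[i=0,j=0] 1==1 emit → i++,j++
[i=1,j=1] 2<7 → i++
[i=2,j=1] 3<7 → i++
[i=3,j=1] 17>7 → j++
[i=3,j=2] 17>12 → j++
[i=3,j=3] 17>15 → j++
[i=3,j=4] 17<24 → i++
[i=4,j=4] 24==24 emit → i++,j++

intersection = [1, 24]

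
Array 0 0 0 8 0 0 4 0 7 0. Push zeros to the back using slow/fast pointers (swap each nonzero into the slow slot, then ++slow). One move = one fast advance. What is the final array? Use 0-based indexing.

[8, 4, 7, 0, 0, 0, 0, 0, 0, 0]

slow=0 fast=0: a[fast]=0, fast++
slow=0 fast=1: a[fast]=0, fast++
slow=0 fast=2: a[fast]=0, fast++
slow=0 fast=3: a[fast]=8≠0 swap→a[0]=8, slow++,fast++
slow=1 fast=4: a[fast]=0, fast++
slow=1 fast=5: a[fast]=0, fast++
slow=1 fast=6: a[fast]=4≠0 swap→a[1]=4, slow++,fast++
slow=2 fast=7: a[fast]=0, fast++
slow=2 fast=8: a[fast]=7≠0 swap→a[2]=7, slow++,fast++
slow=3 fast=9: a[fast]=0, fast++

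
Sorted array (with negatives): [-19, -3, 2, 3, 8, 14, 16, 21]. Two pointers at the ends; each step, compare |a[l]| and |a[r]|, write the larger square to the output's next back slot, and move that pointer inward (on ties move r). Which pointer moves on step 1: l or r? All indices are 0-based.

l=0 r=7: |-19|<=|21| out[7]=441, r--

r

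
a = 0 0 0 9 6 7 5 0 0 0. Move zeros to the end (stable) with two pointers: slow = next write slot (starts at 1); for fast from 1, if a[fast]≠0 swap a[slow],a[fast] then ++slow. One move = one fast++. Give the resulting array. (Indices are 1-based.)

[9, 6, 7, 5, 0, 0, 0, 0, 0, 0]

slow=1 fast=1: a[fast]=0, fast++
slow=1 fast=2: a[fast]=0, fast++
slow=1 fast=3: a[fast]=0, fast++
slow=1 fast=4: a[fast]=9≠0 swap→a[1]=9, slow++,fast++
slow=2 fast=5: a[fast]=6≠0 swap→a[2]=6, slow++,fast++
slow=3 fast=6: a[fast]=7≠0 swap→a[3]=7, slow++,fast++
slow=4 fast=7: a[fast]=5≠0 swap→a[4]=5, slow++,fast++
slow=5 fast=8: a[fast]=0, fast++
slow=5 fast=9: a[fast]=0, fast++
slow=5 fast=10: a[fast]=0, fast++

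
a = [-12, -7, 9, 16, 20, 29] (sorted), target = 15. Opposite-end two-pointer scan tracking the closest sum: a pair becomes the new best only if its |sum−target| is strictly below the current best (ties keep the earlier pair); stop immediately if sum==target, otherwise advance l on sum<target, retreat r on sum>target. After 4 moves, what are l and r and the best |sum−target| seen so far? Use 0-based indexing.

[0,5] -12+29=17 d=2 * → r--
[0,4] -12+20=8 d=7 → l++
[1,4] -7+20=13 d=2 → l++
[2,4] 9+20=29 d=14 → r--

l=2, r=3, best |Δ|=2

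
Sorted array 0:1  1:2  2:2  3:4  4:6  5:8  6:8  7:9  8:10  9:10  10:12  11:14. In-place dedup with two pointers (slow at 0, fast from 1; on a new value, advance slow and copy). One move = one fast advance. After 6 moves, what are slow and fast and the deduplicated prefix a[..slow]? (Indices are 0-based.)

slow=4, fast=7, prefix=[1, 2, 4, 6, 8]

(s=0,f=1) a[fast]=2≠a[slow]=1 write a[1]=2 → slow++,fast++
(s=1,f=2) a[fast]=2=a[slow] dup → fast++
(s=1,f=3) a[fast]=4≠a[slow]=2 write a[2]=4 → slow++,fast++
(s=2,f=4) a[fast]=6≠a[slow]=4 write a[3]=6 → slow++,fast++
(s=3,f=5) a[fast]=8≠a[slow]=6 write a[4]=8 → slow++,fast++
(s=4,f=6) a[fast]=8=a[slow] dup → fast++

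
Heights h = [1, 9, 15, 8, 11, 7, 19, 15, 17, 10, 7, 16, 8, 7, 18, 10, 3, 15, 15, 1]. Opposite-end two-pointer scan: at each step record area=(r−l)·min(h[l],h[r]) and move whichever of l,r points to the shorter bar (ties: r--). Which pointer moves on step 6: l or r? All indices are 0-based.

l=0 r=19: min(1,1)*19=19 best=19 *, r--
l=0 r=18: min(1,15)*18=18 best=19, l++
l=1 r=18: min(9,15)*17=153 best=153 *, l++
l=2 r=18: min(15,15)*16=240 best=240 *, r--
l=2 r=17: min(15,15)*15=225 best=240, r--
l=2 r=16: min(15,3)*14=42 best=240, r--

r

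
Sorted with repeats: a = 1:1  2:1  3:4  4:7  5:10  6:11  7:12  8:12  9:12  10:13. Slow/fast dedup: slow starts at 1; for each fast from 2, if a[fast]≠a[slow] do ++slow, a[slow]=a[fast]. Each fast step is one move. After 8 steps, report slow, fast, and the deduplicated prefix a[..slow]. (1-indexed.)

slow=6, fast=10, prefix=[1, 4, 7, 10, 11, 12]

(s=1,f=2) a[fast]=1=a[slow] dup → fast++
(s=1,f=3) a[fast]=4≠a[slow]=1 write a[2]=4 → slow++,fast++
(s=2,f=4) a[fast]=7≠a[slow]=4 write a[3]=7 → slow++,fast++
(s=3,f=5) a[fast]=10≠a[slow]=7 write a[4]=10 → slow++,fast++
(s=4,f=6) a[fast]=11≠a[slow]=10 write a[5]=11 → slow++,fast++
(s=5,f=7) a[fast]=12≠a[slow]=11 write a[6]=12 → slow++,fast++
(s=6,f=8) a[fast]=12=a[slow] dup → fast++
(s=6,f=9) a[fast]=12=a[slow] dup → fast++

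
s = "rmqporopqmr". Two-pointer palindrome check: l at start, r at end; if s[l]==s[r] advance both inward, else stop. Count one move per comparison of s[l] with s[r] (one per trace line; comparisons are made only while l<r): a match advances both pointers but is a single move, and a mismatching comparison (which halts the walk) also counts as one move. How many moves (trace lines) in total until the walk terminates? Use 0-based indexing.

5 moves

[0,10] 'r'=='r' → l++,r--
[1,9] 'm'=='m' → l++,r--
[2,8] 'q'=='q' → l++,r--
[3,7] 'p'=='p' → l++,r--
[4,6] 'o'=='o' → l++,r--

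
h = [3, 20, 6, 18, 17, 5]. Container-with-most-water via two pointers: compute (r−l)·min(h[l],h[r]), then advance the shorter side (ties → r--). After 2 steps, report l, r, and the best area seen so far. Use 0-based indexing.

l=1, r=4, best area=20

l=0 r=5: min(3,5)*5=15 best=15 *, l++
l=1 r=5: min(20,5)*4=20 best=20 *, r--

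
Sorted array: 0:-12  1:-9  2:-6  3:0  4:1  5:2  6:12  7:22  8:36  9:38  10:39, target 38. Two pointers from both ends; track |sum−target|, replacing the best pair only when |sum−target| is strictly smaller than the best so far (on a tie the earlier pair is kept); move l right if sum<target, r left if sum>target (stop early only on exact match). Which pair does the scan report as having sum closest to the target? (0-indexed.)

[0,10] -12+39=27 d=11 * → l++
[1,10] -9+39=30 d=8 * → l++
[2,10] -6+39=33 d=5 * → l++
[3,10] 0+39=39 d=1 * → r--
[3,9] 0+38=38 d=0 * → stop

pair (0, 38) with sum 38 (|Δ|=0)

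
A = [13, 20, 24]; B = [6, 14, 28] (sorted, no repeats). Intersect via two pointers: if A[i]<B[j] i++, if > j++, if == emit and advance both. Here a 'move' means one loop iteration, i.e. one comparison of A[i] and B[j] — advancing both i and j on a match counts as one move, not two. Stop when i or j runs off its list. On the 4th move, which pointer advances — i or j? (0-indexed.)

i

[i=0,j=0] 13>6 → j++
[i=0,j=1] 13<14 → i++
[i=1,j=1] 20>14 → j++
[i=1,j=2] 20<28 → i++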